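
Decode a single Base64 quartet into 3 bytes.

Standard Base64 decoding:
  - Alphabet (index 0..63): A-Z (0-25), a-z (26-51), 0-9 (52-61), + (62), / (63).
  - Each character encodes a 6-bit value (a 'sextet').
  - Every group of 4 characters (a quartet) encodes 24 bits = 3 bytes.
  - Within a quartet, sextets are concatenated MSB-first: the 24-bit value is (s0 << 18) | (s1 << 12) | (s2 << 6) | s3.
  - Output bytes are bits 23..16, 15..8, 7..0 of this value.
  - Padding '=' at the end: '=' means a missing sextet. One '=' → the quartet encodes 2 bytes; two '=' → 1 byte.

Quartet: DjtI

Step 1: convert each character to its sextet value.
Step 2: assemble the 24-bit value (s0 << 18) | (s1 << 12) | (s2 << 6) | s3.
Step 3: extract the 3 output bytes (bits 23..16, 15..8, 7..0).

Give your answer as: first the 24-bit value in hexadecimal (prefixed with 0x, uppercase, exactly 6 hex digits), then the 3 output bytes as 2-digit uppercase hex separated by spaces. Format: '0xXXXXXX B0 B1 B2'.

Sextets: D=3, j=35, t=45, I=8
24-bit: (3<<18) | (35<<12) | (45<<6) | 8
      = 0x0C0000 | 0x023000 | 0x000B40 | 0x000008
      = 0x0E3B48
Bytes: (v>>16)&0xFF=0E, (v>>8)&0xFF=3B, v&0xFF=48

Answer: 0x0E3B48 0E 3B 48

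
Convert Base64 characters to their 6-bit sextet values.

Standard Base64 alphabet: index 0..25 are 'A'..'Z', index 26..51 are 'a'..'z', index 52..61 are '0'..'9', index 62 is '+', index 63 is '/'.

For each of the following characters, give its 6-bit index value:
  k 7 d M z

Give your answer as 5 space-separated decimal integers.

Answer: 36 59 29 12 51

Derivation:
'k': a..z range, 26 + ord('k') − ord('a') = 36
'7': 0..9 range, 52 + ord('7') − ord('0') = 59
'd': a..z range, 26 + ord('d') − ord('a') = 29
'M': A..Z range, ord('M') − ord('A') = 12
'z': a..z range, 26 + ord('z') − ord('a') = 51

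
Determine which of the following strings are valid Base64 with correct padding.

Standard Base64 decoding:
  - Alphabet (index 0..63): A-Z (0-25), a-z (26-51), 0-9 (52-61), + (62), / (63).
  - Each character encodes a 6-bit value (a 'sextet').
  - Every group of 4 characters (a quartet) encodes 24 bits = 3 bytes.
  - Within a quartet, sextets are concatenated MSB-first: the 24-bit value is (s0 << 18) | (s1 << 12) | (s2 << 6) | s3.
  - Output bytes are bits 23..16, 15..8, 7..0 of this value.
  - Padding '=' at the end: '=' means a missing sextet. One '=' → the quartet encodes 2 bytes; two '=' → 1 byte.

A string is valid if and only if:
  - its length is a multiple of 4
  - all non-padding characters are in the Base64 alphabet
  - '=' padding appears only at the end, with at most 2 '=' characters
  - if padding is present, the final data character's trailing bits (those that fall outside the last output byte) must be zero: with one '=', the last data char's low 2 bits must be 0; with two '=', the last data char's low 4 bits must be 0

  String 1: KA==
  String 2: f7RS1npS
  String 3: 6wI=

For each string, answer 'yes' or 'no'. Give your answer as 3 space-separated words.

String 1: 'KA==' → valid
String 2: 'f7RS1npS' → valid
String 3: '6wI=' → valid

Answer: yes yes yes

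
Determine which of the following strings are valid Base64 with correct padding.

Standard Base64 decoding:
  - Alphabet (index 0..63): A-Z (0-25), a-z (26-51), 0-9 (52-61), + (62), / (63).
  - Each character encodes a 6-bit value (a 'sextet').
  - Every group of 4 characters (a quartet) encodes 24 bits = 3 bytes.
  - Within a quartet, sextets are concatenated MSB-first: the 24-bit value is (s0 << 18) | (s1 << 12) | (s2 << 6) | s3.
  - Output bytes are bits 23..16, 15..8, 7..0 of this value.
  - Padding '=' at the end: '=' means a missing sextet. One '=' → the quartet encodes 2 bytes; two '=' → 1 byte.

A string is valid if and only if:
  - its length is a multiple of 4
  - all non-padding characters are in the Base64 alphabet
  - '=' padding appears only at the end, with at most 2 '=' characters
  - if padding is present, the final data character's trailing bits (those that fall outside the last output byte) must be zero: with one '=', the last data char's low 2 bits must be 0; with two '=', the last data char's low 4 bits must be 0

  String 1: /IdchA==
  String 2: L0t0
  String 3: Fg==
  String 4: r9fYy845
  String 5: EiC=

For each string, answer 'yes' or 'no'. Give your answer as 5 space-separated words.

Answer: yes yes yes yes no

Derivation:
String 1: '/IdchA==' → valid
String 2: 'L0t0' → valid
String 3: 'Fg==' → valid
String 4: 'r9fYy845' → valid
String 5: 'EiC=' → invalid (bad trailing bits)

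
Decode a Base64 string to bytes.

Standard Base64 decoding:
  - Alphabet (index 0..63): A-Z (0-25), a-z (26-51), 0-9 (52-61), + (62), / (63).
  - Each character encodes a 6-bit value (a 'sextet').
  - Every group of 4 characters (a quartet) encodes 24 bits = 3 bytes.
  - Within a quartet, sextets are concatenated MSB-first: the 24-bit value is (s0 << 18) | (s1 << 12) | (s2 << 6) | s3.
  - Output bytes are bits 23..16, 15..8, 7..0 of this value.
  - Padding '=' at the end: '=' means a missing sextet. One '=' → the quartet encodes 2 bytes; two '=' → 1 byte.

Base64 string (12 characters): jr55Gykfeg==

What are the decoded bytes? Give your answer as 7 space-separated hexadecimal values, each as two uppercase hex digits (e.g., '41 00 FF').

After char 0 ('j'=35): chars_in_quartet=1 acc=0x23 bytes_emitted=0
After char 1 ('r'=43): chars_in_quartet=2 acc=0x8EB bytes_emitted=0
After char 2 ('5'=57): chars_in_quartet=3 acc=0x23AF9 bytes_emitted=0
After char 3 ('5'=57): chars_in_quartet=4 acc=0x8EBE79 -> emit 8E BE 79, reset; bytes_emitted=3
After char 4 ('G'=6): chars_in_quartet=1 acc=0x6 bytes_emitted=3
After char 5 ('y'=50): chars_in_quartet=2 acc=0x1B2 bytes_emitted=3
After char 6 ('k'=36): chars_in_quartet=3 acc=0x6CA4 bytes_emitted=3
After char 7 ('f'=31): chars_in_quartet=4 acc=0x1B291F -> emit 1B 29 1F, reset; bytes_emitted=6
After char 8 ('e'=30): chars_in_quartet=1 acc=0x1E bytes_emitted=6
After char 9 ('g'=32): chars_in_quartet=2 acc=0x7A0 bytes_emitted=6
Padding '==': partial quartet acc=0x7A0 -> emit 7A; bytes_emitted=7

Answer: 8E BE 79 1B 29 1F 7A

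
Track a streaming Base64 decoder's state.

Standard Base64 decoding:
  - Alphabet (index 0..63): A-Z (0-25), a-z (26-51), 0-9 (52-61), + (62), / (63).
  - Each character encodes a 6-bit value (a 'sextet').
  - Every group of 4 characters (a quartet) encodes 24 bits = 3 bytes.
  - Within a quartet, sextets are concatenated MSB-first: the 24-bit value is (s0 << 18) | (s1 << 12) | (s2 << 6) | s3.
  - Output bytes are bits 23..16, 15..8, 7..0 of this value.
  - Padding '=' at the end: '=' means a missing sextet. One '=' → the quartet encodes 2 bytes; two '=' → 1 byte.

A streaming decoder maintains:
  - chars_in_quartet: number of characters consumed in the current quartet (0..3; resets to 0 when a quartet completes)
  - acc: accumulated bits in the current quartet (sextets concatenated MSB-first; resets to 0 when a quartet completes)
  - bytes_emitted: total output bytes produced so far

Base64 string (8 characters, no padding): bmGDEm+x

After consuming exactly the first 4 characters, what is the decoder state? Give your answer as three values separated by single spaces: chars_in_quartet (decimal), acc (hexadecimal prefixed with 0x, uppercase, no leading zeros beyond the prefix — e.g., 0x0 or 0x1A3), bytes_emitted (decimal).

After char 0 ('b'=27): chars_in_quartet=1 acc=0x1B bytes_emitted=0
After char 1 ('m'=38): chars_in_quartet=2 acc=0x6E6 bytes_emitted=0
After char 2 ('G'=6): chars_in_quartet=3 acc=0x1B986 bytes_emitted=0
After char 3 ('D'=3): chars_in_quartet=4 acc=0x6E6183 -> emit 6E 61 83, reset; bytes_emitted=3

Answer: 0 0x0 3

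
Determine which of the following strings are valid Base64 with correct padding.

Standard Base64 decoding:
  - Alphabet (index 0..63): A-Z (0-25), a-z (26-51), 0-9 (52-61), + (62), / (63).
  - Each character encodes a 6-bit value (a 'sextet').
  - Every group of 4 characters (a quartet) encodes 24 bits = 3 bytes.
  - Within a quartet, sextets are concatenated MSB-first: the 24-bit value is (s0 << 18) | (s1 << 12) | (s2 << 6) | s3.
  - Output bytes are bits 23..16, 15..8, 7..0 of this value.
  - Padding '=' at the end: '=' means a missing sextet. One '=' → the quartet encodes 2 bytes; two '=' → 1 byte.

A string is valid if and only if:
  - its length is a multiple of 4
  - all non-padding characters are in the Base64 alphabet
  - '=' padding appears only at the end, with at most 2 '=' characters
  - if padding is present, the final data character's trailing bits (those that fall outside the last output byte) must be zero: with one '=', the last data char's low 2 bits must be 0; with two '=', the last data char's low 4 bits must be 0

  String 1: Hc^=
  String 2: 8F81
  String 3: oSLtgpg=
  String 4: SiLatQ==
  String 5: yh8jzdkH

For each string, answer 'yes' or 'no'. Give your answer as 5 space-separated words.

String 1: 'Hc^=' → invalid (bad char(s): ['^'])
String 2: '8F81' → valid
String 3: 'oSLtgpg=' → valid
String 4: 'SiLatQ==' → valid
String 5: 'yh8jzdkH' → valid

Answer: no yes yes yes yes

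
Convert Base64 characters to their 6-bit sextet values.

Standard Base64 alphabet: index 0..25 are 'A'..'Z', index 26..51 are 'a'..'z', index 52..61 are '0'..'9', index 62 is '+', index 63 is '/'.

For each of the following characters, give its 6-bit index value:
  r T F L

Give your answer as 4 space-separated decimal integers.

Answer: 43 19 5 11

Derivation:
'r': a..z range, 26 + ord('r') − ord('a') = 43
'T': A..Z range, ord('T') − ord('A') = 19
'F': A..Z range, ord('F') − ord('A') = 5
'L': A..Z range, ord('L') − ord('A') = 11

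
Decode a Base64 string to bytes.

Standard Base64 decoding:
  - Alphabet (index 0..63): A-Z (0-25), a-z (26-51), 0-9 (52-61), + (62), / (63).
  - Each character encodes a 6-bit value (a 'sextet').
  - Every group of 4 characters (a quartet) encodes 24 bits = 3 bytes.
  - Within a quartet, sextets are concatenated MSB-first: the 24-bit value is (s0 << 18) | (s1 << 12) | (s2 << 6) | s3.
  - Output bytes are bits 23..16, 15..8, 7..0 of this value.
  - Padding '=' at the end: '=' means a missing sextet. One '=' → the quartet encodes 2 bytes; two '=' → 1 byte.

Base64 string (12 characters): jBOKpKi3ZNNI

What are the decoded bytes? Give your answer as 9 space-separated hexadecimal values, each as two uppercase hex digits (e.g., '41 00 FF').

Answer: 8C 13 8A A4 A8 B7 64 D3 48

Derivation:
After char 0 ('j'=35): chars_in_quartet=1 acc=0x23 bytes_emitted=0
After char 1 ('B'=1): chars_in_quartet=2 acc=0x8C1 bytes_emitted=0
After char 2 ('O'=14): chars_in_quartet=3 acc=0x2304E bytes_emitted=0
After char 3 ('K'=10): chars_in_quartet=4 acc=0x8C138A -> emit 8C 13 8A, reset; bytes_emitted=3
After char 4 ('p'=41): chars_in_quartet=1 acc=0x29 bytes_emitted=3
After char 5 ('K'=10): chars_in_quartet=2 acc=0xA4A bytes_emitted=3
After char 6 ('i'=34): chars_in_quartet=3 acc=0x292A2 bytes_emitted=3
After char 7 ('3'=55): chars_in_quartet=4 acc=0xA4A8B7 -> emit A4 A8 B7, reset; bytes_emitted=6
After char 8 ('Z'=25): chars_in_quartet=1 acc=0x19 bytes_emitted=6
After char 9 ('N'=13): chars_in_quartet=2 acc=0x64D bytes_emitted=6
After char 10 ('N'=13): chars_in_quartet=3 acc=0x1934D bytes_emitted=6
After char 11 ('I'=8): chars_in_quartet=4 acc=0x64D348 -> emit 64 D3 48, reset; bytes_emitted=9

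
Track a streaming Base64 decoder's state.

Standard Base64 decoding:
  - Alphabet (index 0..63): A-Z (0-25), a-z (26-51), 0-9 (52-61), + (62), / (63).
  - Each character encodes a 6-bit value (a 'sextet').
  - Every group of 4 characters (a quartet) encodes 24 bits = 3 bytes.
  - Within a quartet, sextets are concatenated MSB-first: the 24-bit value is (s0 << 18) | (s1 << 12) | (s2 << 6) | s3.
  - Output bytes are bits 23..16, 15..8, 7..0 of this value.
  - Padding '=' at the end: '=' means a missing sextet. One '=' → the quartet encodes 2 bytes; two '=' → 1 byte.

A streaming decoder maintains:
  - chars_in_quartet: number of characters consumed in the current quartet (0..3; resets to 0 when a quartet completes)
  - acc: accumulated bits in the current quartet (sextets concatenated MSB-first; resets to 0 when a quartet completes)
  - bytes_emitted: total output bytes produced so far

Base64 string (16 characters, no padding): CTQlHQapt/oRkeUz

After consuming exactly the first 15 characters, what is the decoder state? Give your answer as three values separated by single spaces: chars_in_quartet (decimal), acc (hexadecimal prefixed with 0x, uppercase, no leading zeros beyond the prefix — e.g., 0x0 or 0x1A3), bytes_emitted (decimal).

After char 0 ('C'=2): chars_in_quartet=1 acc=0x2 bytes_emitted=0
After char 1 ('T'=19): chars_in_quartet=2 acc=0x93 bytes_emitted=0
After char 2 ('Q'=16): chars_in_quartet=3 acc=0x24D0 bytes_emitted=0
After char 3 ('l'=37): chars_in_quartet=4 acc=0x93425 -> emit 09 34 25, reset; bytes_emitted=3
After char 4 ('H'=7): chars_in_quartet=1 acc=0x7 bytes_emitted=3
After char 5 ('Q'=16): chars_in_quartet=2 acc=0x1D0 bytes_emitted=3
After char 6 ('a'=26): chars_in_quartet=3 acc=0x741A bytes_emitted=3
After char 7 ('p'=41): chars_in_quartet=4 acc=0x1D06A9 -> emit 1D 06 A9, reset; bytes_emitted=6
After char 8 ('t'=45): chars_in_quartet=1 acc=0x2D bytes_emitted=6
After char 9 ('/'=63): chars_in_quartet=2 acc=0xB7F bytes_emitted=6
After char 10 ('o'=40): chars_in_quartet=3 acc=0x2DFE8 bytes_emitted=6
After char 11 ('R'=17): chars_in_quartet=4 acc=0xB7FA11 -> emit B7 FA 11, reset; bytes_emitted=9
After char 12 ('k'=36): chars_in_quartet=1 acc=0x24 bytes_emitted=9
After char 13 ('e'=30): chars_in_quartet=2 acc=0x91E bytes_emitted=9
After char 14 ('U'=20): chars_in_quartet=3 acc=0x24794 bytes_emitted=9

Answer: 3 0x24794 9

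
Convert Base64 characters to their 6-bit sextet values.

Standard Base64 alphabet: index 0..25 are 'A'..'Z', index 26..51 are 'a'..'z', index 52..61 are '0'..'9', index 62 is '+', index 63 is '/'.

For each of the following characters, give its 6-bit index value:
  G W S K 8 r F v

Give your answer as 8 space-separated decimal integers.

'G': A..Z range, ord('G') − ord('A') = 6
'W': A..Z range, ord('W') − ord('A') = 22
'S': A..Z range, ord('S') − ord('A') = 18
'K': A..Z range, ord('K') − ord('A') = 10
'8': 0..9 range, 52 + ord('8') − ord('0') = 60
'r': a..z range, 26 + ord('r') − ord('a') = 43
'F': A..Z range, ord('F') − ord('A') = 5
'v': a..z range, 26 + ord('v') − ord('a') = 47

Answer: 6 22 18 10 60 43 5 47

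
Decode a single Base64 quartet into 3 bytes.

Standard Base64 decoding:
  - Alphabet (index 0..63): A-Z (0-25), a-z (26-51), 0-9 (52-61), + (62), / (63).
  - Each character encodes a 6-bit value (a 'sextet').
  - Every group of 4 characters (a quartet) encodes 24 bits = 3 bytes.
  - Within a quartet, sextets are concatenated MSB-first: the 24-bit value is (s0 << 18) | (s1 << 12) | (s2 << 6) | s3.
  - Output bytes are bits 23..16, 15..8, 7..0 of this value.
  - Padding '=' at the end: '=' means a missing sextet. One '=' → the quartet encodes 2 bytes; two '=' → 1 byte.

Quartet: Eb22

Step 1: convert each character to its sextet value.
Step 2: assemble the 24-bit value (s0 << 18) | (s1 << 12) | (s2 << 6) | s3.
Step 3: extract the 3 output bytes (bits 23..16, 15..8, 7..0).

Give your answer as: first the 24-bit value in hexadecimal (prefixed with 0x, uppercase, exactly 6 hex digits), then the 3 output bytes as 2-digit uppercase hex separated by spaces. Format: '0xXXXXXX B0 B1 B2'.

Answer: 0x11BDB6 11 BD B6

Derivation:
Sextets: E=4, b=27, 2=54, 2=54
24-bit: (4<<18) | (27<<12) | (54<<6) | 54
      = 0x100000 | 0x01B000 | 0x000D80 | 0x000036
      = 0x11BDB6
Bytes: (v>>16)&0xFF=11, (v>>8)&0xFF=BD, v&0xFF=B6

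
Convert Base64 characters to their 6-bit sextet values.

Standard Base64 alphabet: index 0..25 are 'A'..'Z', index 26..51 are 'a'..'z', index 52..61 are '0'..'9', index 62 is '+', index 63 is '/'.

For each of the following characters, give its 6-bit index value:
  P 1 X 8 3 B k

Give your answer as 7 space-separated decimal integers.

Answer: 15 53 23 60 55 1 36

Derivation:
'P': A..Z range, ord('P') − ord('A') = 15
'1': 0..9 range, 52 + ord('1') − ord('0') = 53
'X': A..Z range, ord('X') − ord('A') = 23
'8': 0..9 range, 52 + ord('8') − ord('0') = 60
'3': 0..9 range, 52 + ord('3') − ord('0') = 55
'B': A..Z range, ord('B') − ord('A') = 1
'k': a..z range, 26 + ord('k') − ord('a') = 36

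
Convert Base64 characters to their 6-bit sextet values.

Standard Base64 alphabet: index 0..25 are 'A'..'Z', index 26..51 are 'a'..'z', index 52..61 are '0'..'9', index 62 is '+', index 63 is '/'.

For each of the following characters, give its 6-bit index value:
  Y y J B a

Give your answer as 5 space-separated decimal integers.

Answer: 24 50 9 1 26

Derivation:
'Y': A..Z range, ord('Y') − ord('A') = 24
'y': a..z range, 26 + ord('y') − ord('a') = 50
'J': A..Z range, ord('J') − ord('A') = 9
'B': A..Z range, ord('B') − ord('A') = 1
'a': a..z range, 26 + ord('a') − ord('a') = 26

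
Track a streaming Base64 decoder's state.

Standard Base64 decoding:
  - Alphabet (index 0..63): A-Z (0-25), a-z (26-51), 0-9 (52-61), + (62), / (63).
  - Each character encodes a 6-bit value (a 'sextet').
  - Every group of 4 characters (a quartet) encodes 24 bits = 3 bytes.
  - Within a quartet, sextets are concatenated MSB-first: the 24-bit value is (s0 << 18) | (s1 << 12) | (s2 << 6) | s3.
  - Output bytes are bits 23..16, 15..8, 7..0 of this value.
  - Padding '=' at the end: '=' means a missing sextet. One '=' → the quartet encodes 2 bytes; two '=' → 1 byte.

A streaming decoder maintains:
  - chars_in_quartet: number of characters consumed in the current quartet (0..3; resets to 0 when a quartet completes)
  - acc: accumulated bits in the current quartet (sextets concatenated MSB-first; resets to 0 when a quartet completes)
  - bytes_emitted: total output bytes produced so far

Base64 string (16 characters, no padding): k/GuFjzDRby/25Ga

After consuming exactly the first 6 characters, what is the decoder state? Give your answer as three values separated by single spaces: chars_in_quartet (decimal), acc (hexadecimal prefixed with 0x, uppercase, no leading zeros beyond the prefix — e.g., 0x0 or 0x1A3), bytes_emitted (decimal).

Answer: 2 0x163 3

Derivation:
After char 0 ('k'=36): chars_in_quartet=1 acc=0x24 bytes_emitted=0
After char 1 ('/'=63): chars_in_quartet=2 acc=0x93F bytes_emitted=0
After char 2 ('G'=6): chars_in_quartet=3 acc=0x24FC6 bytes_emitted=0
After char 3 ('u'=46): chars_in_quartet=4 acc=0x93F1AE -> emit 93 F1 AE, reset; bytes_emitted=3
After char 4 ('F'=5): chars_in_quartet=1 acc=0x5 bytes_emitted=3
After char 5 ('j'=35): chars_in_quartet=2 acc=0x163 bytes_emitted=3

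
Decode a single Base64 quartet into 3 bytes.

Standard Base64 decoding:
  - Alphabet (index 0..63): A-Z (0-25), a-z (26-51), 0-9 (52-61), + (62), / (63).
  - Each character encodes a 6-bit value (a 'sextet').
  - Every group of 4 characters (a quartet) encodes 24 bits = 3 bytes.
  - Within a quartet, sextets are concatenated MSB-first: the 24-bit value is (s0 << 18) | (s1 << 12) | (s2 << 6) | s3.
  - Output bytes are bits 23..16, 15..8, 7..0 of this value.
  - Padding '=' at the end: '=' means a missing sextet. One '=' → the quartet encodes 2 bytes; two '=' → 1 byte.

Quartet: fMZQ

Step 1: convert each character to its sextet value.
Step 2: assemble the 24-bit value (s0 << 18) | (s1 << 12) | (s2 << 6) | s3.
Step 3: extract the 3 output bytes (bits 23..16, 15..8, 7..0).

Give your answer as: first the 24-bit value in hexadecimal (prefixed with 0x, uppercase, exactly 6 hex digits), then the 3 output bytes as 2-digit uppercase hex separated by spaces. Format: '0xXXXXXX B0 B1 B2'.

Answer: 0x7CC650 7C C6 50

Derivation:
Sextets: f=31, M=12, Z=25, Q=16
24-bit: (31<<18) | (12<<12) | (25<<6) | 16
      = 0x7C0000 | 0x00C000 | 0x000640 | 0x000010
      = 0x7CC650
Bytes: (v>>16)&0xFF=7C, (v>>8)&0xFF=C6, v&0xFF=50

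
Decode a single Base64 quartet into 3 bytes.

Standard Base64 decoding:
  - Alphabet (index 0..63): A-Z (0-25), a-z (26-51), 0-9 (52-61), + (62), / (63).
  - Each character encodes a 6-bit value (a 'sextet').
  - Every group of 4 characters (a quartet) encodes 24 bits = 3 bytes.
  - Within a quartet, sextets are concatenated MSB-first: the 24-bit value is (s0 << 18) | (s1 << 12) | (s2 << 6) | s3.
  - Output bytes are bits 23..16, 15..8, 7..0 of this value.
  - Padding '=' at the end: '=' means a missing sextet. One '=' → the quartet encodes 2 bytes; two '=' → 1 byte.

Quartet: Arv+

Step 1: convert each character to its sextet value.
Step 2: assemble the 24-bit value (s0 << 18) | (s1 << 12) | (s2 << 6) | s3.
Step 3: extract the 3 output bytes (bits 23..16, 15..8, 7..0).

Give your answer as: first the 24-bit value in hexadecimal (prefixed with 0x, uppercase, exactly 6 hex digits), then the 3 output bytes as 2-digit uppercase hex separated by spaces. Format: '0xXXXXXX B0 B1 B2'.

Answer: 0x02BBFE 02 BB FE

Derivation:
Sextets: A=0, r=43, v=47, +=62
24-bit: (0<<18) | (43<<12) | (47<<6) | 62
      = 0x000000 | 0x02B000 | 0x000BC0 | 0x00003E
      = 0x02BBFE
Bytes: (v>>16)&0xFF=02, (v>>8)&0xFF=BB, v&0xFF=FE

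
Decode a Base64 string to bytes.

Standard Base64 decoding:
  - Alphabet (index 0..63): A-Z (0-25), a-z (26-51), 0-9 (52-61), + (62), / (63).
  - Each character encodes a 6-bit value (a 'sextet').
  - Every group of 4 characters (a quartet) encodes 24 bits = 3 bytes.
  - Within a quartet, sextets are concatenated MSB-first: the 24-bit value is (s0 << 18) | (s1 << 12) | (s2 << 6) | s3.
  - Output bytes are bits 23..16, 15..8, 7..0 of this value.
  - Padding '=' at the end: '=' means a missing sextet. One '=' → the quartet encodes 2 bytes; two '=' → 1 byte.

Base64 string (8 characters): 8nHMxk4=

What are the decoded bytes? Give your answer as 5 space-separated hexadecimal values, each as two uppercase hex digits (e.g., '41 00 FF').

Answer: F2 71 CC C6 4E

Derivation:
After char 0 ('8'=60): chars_in_quartet=1 acc=0x3C bytes_emitted=0
After char 1 ('n'=39): chars_in_quartet=2 acc=0xF27 bytes_emitted=0
After char 2 ('H'=7): chars_in_quartet=3 acc=0x3C9C7 bytes_emitted=0
After char 3 ('M'=12): chars_in_quartet=4 acc=0xF271CC -> emit F2 71 CC, reset; bytes_emitted=3
After char 4 ('x'=49): chars_in_quartet=1 acc=0x31 bytes_emitted=3
After char 5 ('k'=36): chars_in_quartet=2 acc=0xC64 bytes_emitted=3
After char 6 ('4'=56): chars_in_quartet=3 acc=0x31938 bytes_emitted=3
Padding '=': partial quartet acc=0x31938 -> emit C6 4E; bytes_emitted=5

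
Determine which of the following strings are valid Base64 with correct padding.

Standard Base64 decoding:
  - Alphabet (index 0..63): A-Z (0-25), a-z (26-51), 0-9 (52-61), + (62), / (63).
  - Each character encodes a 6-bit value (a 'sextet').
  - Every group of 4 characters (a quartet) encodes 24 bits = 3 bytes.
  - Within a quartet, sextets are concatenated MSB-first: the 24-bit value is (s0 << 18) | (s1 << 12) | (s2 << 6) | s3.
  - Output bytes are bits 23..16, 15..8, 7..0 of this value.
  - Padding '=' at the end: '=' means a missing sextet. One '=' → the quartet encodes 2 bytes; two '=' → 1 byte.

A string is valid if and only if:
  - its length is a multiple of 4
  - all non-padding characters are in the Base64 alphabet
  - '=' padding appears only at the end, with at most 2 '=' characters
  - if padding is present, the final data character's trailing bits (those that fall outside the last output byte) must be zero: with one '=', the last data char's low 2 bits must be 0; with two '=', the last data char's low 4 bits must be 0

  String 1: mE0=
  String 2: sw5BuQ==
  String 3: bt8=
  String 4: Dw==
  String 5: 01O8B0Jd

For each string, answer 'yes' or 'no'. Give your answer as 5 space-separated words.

Answer: yes yes yes yes yes

Derivation:
String 1: 'mE0=' → valid
String 2: 'sw5BuQ==' → valid
String 3: 'bt8=' → valid
String 4: 'Dw==' → valid
String 5: '01O8B0Jd' → valid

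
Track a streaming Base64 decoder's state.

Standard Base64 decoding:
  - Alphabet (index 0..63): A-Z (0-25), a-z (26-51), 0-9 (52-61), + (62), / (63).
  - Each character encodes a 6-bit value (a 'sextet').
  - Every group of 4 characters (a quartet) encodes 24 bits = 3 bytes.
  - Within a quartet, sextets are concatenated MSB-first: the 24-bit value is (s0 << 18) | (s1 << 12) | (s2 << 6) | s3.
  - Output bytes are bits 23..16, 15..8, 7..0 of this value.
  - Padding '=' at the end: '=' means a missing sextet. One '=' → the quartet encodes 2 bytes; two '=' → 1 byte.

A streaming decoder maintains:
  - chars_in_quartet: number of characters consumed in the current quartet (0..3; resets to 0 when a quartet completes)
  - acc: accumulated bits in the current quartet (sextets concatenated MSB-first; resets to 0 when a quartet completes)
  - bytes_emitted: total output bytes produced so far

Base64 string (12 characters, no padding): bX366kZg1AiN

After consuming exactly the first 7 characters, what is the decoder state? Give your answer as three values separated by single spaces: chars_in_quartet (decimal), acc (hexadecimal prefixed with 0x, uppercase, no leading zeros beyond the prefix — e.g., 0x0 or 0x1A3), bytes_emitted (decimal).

Answer: 3 0x3A919 3

Derivation:
After char 0 ('b'=27): chars_in_quartet=1 acc=0x1B bytes_emitted=0
After char 1 ('X'=23): chars_in_quartet=2 acc=0x6D7 bytes_emitted=0
After char 2 ('3'=55): chars_in_quartet=3 acc=0x1B5F7 bytes_emitted=0
After char 3 ('6'=58): chars_in_quartet=4 acc=0x6D7DFA -> emit 6D 7D FA, reset; bytes_emitted=3
After char 4 ('6'=58): chars_in_quartet=1 acc=0x3A bytes_emitted=3
After char 5 ('k'=36): chars_in_quartet=2 acc=0xEA4 bytes_emitted=3
After char 6 ('Z'=25): chars_in_quartet=3 acc=0x3A919 bytes_emitted=3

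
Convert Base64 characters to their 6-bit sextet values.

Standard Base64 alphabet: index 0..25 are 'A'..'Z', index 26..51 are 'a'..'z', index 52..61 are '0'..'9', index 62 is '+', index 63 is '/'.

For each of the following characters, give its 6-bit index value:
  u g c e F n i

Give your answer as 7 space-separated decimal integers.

'u': a..z range, 26 + ord('u') − ord('a') = 46
'g': a..z range, 26 + ord('g') − ord('a') = 32
'c': a..z range, 26 + ord('c') − ord('a') = 28
'e': a..z range, 26 + ord('e') − ord('a') = 30
'F': A..Z range, ord('F') − ord('A') = 5
'n': a..z range, 26 + ord('n') − ord('a') = 39
'i': a..z range, 26 + ord('i') − ord('a') = 34

Answer: 46 32 28 30 5 39 34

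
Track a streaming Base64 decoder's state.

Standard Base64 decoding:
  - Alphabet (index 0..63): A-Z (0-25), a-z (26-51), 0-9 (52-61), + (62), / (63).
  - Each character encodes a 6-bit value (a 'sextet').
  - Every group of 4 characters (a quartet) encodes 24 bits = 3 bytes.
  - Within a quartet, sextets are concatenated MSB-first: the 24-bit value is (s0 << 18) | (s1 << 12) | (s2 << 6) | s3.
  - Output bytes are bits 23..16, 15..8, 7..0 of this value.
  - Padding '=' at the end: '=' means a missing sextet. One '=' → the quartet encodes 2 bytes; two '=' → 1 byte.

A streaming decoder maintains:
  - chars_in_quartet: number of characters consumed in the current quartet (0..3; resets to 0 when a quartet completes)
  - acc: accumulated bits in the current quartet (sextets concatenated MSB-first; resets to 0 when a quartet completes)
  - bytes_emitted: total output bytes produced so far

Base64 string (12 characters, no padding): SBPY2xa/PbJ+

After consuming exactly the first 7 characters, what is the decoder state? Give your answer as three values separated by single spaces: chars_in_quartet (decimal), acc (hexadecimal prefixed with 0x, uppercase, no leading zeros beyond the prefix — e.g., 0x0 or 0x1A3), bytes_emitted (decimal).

Answer: 3 0x36C5A 3

Derivation:
After char 0 ('S'=18): chars_in_quartet=1 acc=0x12 bytes_emitted=0
After char 1 ('B'=1): chars_in_quartet=2 acc=0x481 bytes_emitted=0
After char 2 ('P'=15): chars_in_quartet=3 acc=0x1204F bytes_emitted=0
After char 3 ('Y'=24): chars_in_quartet=4 acc=0x4813D8 -> emit 48 13 D8, reset; bytes_emitted=3
After char 4 ('2'=54): chars_in_quartet=1 acc=0x36 bytes_emitted=3
After char 5 ('x'=49): chars_in_quartet=2 acc=0xDB1 bytes_emitted=3
After char 6 ('a'=26): chars_in_quartet=3 acc=0x36C5A bytes_emitted=3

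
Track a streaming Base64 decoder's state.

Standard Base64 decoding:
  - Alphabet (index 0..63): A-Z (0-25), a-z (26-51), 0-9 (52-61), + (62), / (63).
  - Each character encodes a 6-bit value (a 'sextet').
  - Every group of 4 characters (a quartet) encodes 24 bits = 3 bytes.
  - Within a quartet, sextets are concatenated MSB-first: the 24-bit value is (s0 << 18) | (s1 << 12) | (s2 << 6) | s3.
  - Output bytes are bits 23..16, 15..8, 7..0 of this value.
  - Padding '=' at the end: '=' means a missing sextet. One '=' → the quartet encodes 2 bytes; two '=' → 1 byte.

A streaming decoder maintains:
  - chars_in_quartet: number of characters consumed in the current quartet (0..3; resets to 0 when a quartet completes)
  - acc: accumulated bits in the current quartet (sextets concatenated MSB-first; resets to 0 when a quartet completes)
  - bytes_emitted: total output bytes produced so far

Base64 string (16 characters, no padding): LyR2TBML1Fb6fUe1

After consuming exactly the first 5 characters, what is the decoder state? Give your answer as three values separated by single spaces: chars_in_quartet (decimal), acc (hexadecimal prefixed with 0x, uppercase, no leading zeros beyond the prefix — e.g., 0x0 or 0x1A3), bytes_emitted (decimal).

Answer: 1 0x13 3

Derivation:
After char 0 ('L'=11): chars_in_quartet=1 acc=0xB bytes_emitted=0
After char 1 ('y'=50): chars_in_quartet=2 acc=0x2F2 bytes_emitted=0
After char 2 ('R'=17): chars_in_quartet=3 acc=0xBC91 bytes_emitted=0
After char 3 ('2'=54): chars_in_quartet=4 acc=0x2F2476 -> emit 2F 24 76, reset; bytes_emitted=3
After char 4 ('T'=19): chars_in_quartet=1 acc=0x13 bytes_emitted=3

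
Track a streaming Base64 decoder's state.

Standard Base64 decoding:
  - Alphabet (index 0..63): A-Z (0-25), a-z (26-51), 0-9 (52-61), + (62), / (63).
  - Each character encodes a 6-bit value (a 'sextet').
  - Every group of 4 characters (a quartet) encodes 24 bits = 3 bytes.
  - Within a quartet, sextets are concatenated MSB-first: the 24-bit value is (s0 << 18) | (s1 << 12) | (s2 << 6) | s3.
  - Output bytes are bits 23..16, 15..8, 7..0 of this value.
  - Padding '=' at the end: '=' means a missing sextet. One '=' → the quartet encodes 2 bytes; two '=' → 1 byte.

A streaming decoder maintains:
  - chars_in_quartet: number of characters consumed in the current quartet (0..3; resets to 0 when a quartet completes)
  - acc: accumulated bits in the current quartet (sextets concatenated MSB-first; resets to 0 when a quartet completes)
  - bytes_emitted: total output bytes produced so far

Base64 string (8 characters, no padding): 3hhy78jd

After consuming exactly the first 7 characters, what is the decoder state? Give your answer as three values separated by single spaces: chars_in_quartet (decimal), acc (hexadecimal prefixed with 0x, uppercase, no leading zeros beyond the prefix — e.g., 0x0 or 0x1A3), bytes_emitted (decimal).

Answer: 3 0x3BF23 3

Derivation:
After char 0 ('3'=55): chars_in_quartet=1 acc=0x37 bytes_emitted=0
After char 1 ('h'=33): chars_in_quartet=2 acc=0xDE1 bytes_emitted=0
After char 2 ('h'=33): chars_in_quartet=3 acc=0x37861 bytes_emitted=0
After char 3 ('y'=50): chars_in_quartet=4 acc=0xDE1872 -> emit DE 18 72, reset; bytes_emitted=3
After char 4 ('7'=59): chars_in_quartet=1 acc=0x3B bytes_emitted=3
After char 5 ('8'=60): chars_in_quartet=2 acc=0xEFC bytes_emitted=3
After char 6 ('j'=35): chars_in_quartet=3 acc=0x3BF23 bytes_emitted=3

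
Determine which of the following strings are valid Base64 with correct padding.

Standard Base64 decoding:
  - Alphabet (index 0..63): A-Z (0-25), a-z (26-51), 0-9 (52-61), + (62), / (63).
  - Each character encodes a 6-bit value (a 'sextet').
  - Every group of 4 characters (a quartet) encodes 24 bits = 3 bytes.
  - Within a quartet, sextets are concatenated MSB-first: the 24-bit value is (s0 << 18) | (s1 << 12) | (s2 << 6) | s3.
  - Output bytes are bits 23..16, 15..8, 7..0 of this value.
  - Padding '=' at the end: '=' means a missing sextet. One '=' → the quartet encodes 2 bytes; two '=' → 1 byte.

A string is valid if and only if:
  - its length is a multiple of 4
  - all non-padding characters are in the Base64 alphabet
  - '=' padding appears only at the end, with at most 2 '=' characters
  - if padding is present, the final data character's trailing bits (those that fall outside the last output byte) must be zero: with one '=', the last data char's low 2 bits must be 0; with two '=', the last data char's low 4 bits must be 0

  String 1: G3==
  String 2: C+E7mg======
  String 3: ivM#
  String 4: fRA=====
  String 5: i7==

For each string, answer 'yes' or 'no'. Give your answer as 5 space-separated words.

Answer: no no no no no

Derivation:
String 1: 'G3==' → invalid (bad trailing bits)
String 2: 'C+E7mg======' → invalid (6 pad chars (max 2))
String 3: 'ivM#' → invalid (bad char(s): ['#'])
String 4: 'fRA=====' → invalid (5 pad chars (max 2))
String 5: 'i7==' → invalid (bad trailing bits)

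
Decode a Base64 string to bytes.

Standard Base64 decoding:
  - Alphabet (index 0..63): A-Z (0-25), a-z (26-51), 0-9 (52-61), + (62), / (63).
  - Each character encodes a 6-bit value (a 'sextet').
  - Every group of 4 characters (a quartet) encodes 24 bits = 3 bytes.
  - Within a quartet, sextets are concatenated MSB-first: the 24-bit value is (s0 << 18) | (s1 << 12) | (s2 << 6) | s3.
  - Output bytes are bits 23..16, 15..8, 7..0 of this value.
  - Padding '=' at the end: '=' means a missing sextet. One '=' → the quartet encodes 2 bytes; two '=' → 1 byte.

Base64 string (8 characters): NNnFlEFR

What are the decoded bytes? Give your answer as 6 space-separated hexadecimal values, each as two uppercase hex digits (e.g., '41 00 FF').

Answer: 34 D9 C5 94 41 51

Derivation:
After char 0 ('N'=13): chars_in_quartet=1 acc=0xD bytes_emitted=0
After char 1 ('N'=13): chars_in_quartet=2 acc=0x34D bytes_emitted=0
After char 2 ('n'=39): chars_in_quartet=3 acc=0xD367 bytes_emitted=0
After char 3 ('F'=5): chars_in_quartet=4 acc=0x34D9C5 -> emit 34 D9 C5, reset; bytes_emitted=3
After char 4 ('l'=37): chars_in_quartet=1 acc=0x25 bytes_emitted=3
After char 5 ('E'=4): chars_in_quartet=2 acc=0x944 bytes_emitted=3
After char 6 ('F'=5): chars_in_quartet=3 acc=0x25105 bytes_emitted=3
After char 7 ('R'=17): chars_in_quartet=4 acc=0x944151 -> emit 94 41 51, reset; bytes_emitted=6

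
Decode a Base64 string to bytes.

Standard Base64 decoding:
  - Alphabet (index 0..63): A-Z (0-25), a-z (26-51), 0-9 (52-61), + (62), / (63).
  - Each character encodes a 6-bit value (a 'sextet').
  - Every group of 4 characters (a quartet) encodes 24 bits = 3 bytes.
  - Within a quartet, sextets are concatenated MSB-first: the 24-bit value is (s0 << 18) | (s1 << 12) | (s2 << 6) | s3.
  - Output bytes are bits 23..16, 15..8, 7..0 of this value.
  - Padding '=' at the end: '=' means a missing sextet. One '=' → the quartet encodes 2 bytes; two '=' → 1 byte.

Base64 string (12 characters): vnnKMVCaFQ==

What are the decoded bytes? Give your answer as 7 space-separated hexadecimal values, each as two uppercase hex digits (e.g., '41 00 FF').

Answer: BE 79 CA 31 50 9A 15

Derivation:
After char 0 ('v'=47): chars_in_quartet=1 acc=0x2F bytes_emitted=0
After char 1 ('n'=39): chars_in_quartet=2 acc=0xBE7 bytes_emitted=0
After char 2 ('n'=39): chars_in_quartet=3 acc=0x2F9E7 bytes_emitted=0
After char 3 ('K'=10): chars_in_quartet=4 acc=0xBE79CA -> emit BE 79 CA, reset; bytes_emitted=3
After char 4 ('M'=12): chars_in_quartet=1 acc=0xC bytes_emitted=3
After char 5 ('V'=21): chars_in_quartet=2 acc=0x315 bytes_emitted=3
After char 6 ('C'=2): chars_in_quartet=3 acc=0xC542 bytes_emitted=3
After char 7 ('a'=26): chars_in_quartet=4 acc=0x31509A -> emit 31 50 9A, reset; bytes_emitted=6
After char 8 ('F'=5): chars_in_quartet=1 acc=0x5 bytes_emitted=6
After char 9 ('Q'=16): chars_in_quartet=2 acc=0x150 bytes_emitted=6
Padding '==': partial quartet acc=0x150 -> emit 15; bytes_emitted=7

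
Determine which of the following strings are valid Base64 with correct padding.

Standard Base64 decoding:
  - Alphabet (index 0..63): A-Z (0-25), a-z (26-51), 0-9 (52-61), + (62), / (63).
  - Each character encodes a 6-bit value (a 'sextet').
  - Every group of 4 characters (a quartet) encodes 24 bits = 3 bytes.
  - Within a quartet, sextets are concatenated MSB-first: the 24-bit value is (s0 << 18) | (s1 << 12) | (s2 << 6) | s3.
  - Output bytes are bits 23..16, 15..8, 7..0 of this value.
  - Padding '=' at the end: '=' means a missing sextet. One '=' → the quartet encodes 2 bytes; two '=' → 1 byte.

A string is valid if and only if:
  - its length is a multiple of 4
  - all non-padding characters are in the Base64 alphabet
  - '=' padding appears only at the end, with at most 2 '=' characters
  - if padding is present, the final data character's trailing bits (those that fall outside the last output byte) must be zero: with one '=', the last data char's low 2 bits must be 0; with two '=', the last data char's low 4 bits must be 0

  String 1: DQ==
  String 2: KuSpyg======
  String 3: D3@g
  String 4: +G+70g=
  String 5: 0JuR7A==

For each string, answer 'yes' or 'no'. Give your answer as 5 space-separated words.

Answer: yes no no no yes

Derivation:
String 1: 'DQ==' → valid
String 2: 'KuSpyg======' → invalid (6 pad chars (max 2))
String 3: 'D3@g' → invalid (bad char(s): ['@'])
String 4: '+G+70g=' → invalid (len=7 not mult of 4)
String 5: '0JuR7A==' → valid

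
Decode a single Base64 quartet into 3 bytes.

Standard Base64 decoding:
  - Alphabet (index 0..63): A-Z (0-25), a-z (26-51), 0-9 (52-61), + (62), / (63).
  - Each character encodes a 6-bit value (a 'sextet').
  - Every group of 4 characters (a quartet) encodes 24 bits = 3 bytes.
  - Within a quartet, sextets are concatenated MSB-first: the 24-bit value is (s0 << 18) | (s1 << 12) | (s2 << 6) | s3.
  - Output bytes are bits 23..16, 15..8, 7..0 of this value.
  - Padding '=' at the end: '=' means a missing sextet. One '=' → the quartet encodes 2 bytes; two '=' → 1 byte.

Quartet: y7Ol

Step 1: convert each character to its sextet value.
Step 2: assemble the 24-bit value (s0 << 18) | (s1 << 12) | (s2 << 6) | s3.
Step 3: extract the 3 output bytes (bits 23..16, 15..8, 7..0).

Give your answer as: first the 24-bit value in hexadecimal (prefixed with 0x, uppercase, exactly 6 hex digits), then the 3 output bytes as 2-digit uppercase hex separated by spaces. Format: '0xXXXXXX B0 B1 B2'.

Answer: 0xCBB3A5 CB B3 A5

Derivation:
Sextets: y=50, 7=59, O=14, l=37
24-bit: (50<<18) | (59<<12) | (14<<6) | 37
      = 0xC80000 | 0x03B000 | 0x000380 | 0x000025
      = 0xCBB3A5
Bytes: (v>>16)&0xFF=CB, (v>>8)&0xFF=B3, v&0xFF=A5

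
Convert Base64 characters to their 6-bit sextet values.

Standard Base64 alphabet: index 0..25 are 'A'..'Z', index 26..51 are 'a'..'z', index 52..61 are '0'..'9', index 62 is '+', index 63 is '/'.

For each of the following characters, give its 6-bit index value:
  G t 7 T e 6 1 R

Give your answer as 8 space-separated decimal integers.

'G': A..Z range, ord('G') − ord('A') = 6
't': a..z range, 26 + ord('t') − ord('a') = 45
'7': 0..9 range, 52 + ord('7') − ord('0') = 59
'T': A..Z range, ord('T') − ord('A') = 19
'e': a..z range, 26 + ord('e') − ord('a') = 30
'6': 0..9 range, 52 + ord('6') − ord('0') = 58
'1': 0..9 range, 52 + ord('1') − ord('0') = 53
'R': A..Z range, ord('R') − ord('A') = 17

Answer: 6 45 59 19 30 58 53 17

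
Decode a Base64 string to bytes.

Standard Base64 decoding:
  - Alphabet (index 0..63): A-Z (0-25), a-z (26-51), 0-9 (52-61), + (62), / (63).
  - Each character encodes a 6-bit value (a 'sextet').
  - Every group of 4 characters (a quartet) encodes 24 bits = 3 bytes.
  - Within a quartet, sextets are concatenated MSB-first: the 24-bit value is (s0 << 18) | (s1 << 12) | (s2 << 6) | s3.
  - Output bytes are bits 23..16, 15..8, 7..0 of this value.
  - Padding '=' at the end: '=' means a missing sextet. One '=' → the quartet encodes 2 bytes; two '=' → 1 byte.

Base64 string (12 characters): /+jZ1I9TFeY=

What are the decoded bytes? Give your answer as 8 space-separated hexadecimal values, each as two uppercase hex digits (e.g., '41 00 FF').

After char 0 ('/'=63): chars_in_quartet=1 acc=0x3F bytes_emitted=0
After char 1 ('+'=62): chars_in_quartet=2 acc=0xFFE bytes_emitted=0
After char 2 ('j'=35): chars_in_quartet=3 acc=0x3FFA3 bytes_emitted=0
After char 3 ('Z'=25): chars_in_quartet=4 acc=0xFFE8D9 -> emit FF E8 D9, reset; bytes_emitted=3
After char 4 ('1'=53): chars_in_quartet=1 acc=0x35 bytes_emitted=3
After char 5 ('I'=8): chars_in_quartet=2 acc=0xD48 bytes_emitted=3
After char 6 ('9'=61): chars_in_quartet=3 acc=0x3523D bytes_emitted=3
After char 7 ('T'=19): chars_in_quartet=4 acc=0xD48F53 -> emit D4 8F 53, reset; bytes_emitted=6
After char 8 ('F'=5): chars_in_quartet=1 acc=0x5 bytes_emitted=6
After char 9 ('e'=30): chars_in_quartet=2 acc=0x15E bytes_emitted=6
After char 10 ('Y'=24): chars_in_quartet=3 acc=0x5798 bytes_emitted=6
Padding '=': partial quartet acc=0x5798 -> emit 15 E6; bytes_emitted=8

Answer: FF E8 D9 D4 8F 53 15 E6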